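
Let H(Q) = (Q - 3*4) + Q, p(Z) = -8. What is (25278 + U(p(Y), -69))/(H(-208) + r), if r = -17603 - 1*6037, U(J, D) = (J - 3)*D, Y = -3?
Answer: -2367/2188 ≈ -1.0818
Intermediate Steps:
U(J, D) = D*(-3 + J) (U(J, D) = (-3 + J)*D = D*(-3 + J))
H(Q) = -12 + 2*Q (H(Q) = (Q - 12) + Q = (-12 + Q) + Q = -12 + 2*Q)
r = -23640 (r = -17603 - 6037 = -23640)
(25278 + U(p(Y), -69))/(H(-208) + r) = (25278 - 69*(-3 - 8))/((-12 + 2*(-208)) - 23640) = (25278 - 69*(-11))/((-12 - 416) - 23640) = (25278 + 759)/(-428 - 23640) = 26037/(-24068) = 26037*(-1/24068) = -2367/2188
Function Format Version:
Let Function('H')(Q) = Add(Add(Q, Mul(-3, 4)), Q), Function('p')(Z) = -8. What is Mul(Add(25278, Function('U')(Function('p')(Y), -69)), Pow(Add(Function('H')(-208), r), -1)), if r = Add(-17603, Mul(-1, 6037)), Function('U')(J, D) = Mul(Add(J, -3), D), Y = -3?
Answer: Rational(-2367, 2188) ≈ -1.0818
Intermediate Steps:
Function('U')(J, D) = Mul(D, Add(-3, J)) (Function('U')(J, D) = Mul(Add(-3, J), D) = Mul(D, Add(-3, J)))
Function('H')(Q) = Add(-12, Mul(2, Q)) (Function('H')(Q) = Add(Add(Q, -12), Q) = Add(Add(-12, Q), Q) = Add(-12, Mul(2, Q)))
r = -23640 (r = Add(-17603, -6037) = -23640)
Mul(Add(25278, Function('U')(Function('p')(Y), -69)), Pow(Add(Function('H')(-208), r), -1)) = Mul(Add(25278, Mul(-69, Add(-3, -8))), Pow(Add(Add(-12, Mul(2, -208)), -23640), -1)) = Mul(Add(25278, Mul(-69, -11)), Pow(Add(Add(-12, -416), -23640), -1)) = Mul(Add(25278, 759), Pow(Add(-428, -23640), -1)) = Mul(26037, Pow(-24068, -1)) = Mul(26037, Rational(-1, 24068)) = Rational(-2367, 2188)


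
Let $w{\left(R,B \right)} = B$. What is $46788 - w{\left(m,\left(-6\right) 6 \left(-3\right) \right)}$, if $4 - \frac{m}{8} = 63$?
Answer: $46680$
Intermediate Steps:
$m = -472$ ($m = 32 - 504 = -472$)
$46788 - w{\left(m,\left(-6\right) 6 \left(-3\right) \right)} = 46788 - \left(-6\right) 6 \left(-3\right) = 46788 - \left(-36\right) \left(-3\right) = 46788 - 108 = 46680$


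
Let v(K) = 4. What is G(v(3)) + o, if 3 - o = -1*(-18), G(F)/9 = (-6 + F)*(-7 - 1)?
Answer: 129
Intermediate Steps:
G(F) = 432 - 72*F (G(F) = 9*((-6 + F)*(-7 - 1)) = 9*((-6 + F)*(-8)) = 9*(48 - 8*F) = 432 - 72*F)
o = -15 (o = 3 - (-1)*(-18) = 3 - 1*18 = 3 - 18 = -15)
G(v(3)) + o = (432 - 72*4) - 15 = (432 - 288) - 15 = 144 - 15 = 129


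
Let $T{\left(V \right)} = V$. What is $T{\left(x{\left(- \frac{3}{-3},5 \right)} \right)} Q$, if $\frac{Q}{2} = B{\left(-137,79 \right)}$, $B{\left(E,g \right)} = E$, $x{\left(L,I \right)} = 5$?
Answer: $-1370$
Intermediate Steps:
$Q = -274$ ($Q = 2 \left(-137\right) = -274$)
$T{\left(x{\left(- \frac{3}{-3},5 \right)} \right)} Q = 5 \left(-274\right) = -1370$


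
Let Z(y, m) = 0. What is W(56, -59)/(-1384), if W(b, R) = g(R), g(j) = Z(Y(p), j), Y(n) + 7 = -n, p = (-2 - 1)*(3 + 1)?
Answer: 0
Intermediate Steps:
p = -12 (p = -3*4 = -12)
Y(n) = -7 - n
g(j) = 0
W(b, R) = 0
W(56, -59)/(-1384) = 0/(-1384) = 0*(-1/1384) = 0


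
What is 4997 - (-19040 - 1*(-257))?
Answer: 23780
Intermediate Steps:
4997 - (-19040 - 1*(-257)) = 4997 - (-19040 + 257) = 4997 - 1*(-18783) = 4997 + 18783 = 23780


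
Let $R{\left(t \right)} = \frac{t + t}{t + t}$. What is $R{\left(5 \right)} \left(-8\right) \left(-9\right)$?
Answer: $72$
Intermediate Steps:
$R{\left(t \right)} = 1$ ($R{\left(t \right)} = \frac{2 t}{2 t} = 2 t \frac{1}{2 t} = 1$)
$R{\left(5 \right)} \left(-8\right) \left(-9\right) = 1 \left(-8\right) \left(-9\right) = \left(-8\right) \left(-9\right) = 72$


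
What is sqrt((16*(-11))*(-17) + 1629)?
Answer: sqrt(4621) ≈ 67.978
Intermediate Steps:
sqrt((16*(-11))*(-17) + 1629) = sqrt(-176*(-17) + 1629) = sqrt(2992 + 1629) = sqrt(4621)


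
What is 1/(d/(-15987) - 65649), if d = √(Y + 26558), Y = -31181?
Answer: -5592948370227/367171467557033864 + 5329*I*√4623/367171467557033864 ≈ -1.5233e-5 + 9.8682e-13*I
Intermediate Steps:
d = I*√4623 (d = √(-31181 + 26558) = √(-4623) = I*√4623 ≈ 67.993*I)
1/(d/(-15987) - 65649) = 1/((I*√4623)/(-15987) - 65649) = 1/((I*√4623)*(-1/15987) - 65649) = 1/(-I*√4623/15987 - 65649) = 1/(-65649 - I*√4623/15987)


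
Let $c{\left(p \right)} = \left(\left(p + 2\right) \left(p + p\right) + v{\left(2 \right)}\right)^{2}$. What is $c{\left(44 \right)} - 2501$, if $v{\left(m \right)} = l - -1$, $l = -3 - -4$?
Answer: $16399999$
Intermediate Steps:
$l = 1$ ($l = -3 + 4 = 1$)
$v{\left(m \right)} = 2$ ($v{\left(m \right)} = 1 - -1 = 1 + 1 = 2$)
$c{\left(p \right)} = \left(2 + 2 p \left(2 + p\right)\right)^{2}$ ($c{\left(p \right)} = \left(\left(p + 2\right) \left(p + p\right) + 2\right)^{2} = \left(\left(2 + p\right) 2 p + 2\right)^{2} = \left(2 p \left(2 + p\right) + 2\right)^{2} = \left(2 + 2 p \left(2 + p\right)\right)^{2}$)
$c{\left(44 \right)} - 2501 = 4 \left(1 + 44^{2} + 2 \cdot 44\right)^{2} - 2501 = 4 \left(1 + 1936 + 88\right)^{2} - 2501 = 4 \cdot 2025^{2} - 2501 = 4 \cdot 4100625 - 2501 = 16402500 - 2501 = 16399999$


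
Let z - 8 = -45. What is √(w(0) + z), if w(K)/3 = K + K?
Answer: I*√37 ≈ 6.0828*I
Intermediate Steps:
z = -37 (z = 8 - 45 = -37)
w(K) = 6*K (w(K) = 3*(K + K) = 3*(2*K) = 6*K)
√(w(0) + z) = √(6*0 - 37) = √(0 - 37) = √(-37) = I*√37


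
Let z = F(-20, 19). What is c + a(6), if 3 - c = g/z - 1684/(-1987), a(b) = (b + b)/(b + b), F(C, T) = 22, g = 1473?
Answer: -2789043/43714 ≈ -63.802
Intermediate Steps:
a(b) = 1 (a(b) = (2*b)/((2*b)) = (2*b)*(1/(2*b)) = 1)
z = 22
c = -2832757/43714 (c = 3 - (1473/22 - 1684/(-1987)) = 3 - (1473*(1/22) - 1684*(-1/1987)) = 3 - (1473/22 + 1684/1987) = 3 - 1*2963899/43714 = 3 - 2963899/43714 = -2832757/43714 ≈ -64.802)
c + a(6) = -2832757/43714 + 1 = -2789043/43714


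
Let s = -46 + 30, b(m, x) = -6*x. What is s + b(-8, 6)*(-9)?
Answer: 308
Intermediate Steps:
s = -16
s + b(-8, 6)*(-9) = -16 - 6*6*(-9) = -16 - 36*(-9) = -16 + 324 = 308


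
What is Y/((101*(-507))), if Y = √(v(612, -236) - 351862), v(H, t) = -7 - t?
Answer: -I*√351633/51207 ≈ -0.01158*I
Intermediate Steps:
Y = I*√351633 (Y = √((-7 - 1*(-236)) - 351862) = √((-7 + 236) - 351862) = √(229 - 351862) = √(-351633) = I*√351633 ≈ 592.99*I)
Y/((101*(-507))) = (I*√351633)/((101*(-507))) = (I*√351633)/(-51207) = (I*√351633)*(-1/51207) = -I*√351633/51207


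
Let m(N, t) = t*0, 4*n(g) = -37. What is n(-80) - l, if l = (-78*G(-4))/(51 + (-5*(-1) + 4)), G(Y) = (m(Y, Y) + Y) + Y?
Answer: -393/20 ≈ -19.650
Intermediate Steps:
n(g) = -37/4 (n(g) = (¼)*(-37) = -37/4)
m(N, t) = 0
G(Y) = 2*Y (G(Y) = (0 + Y) + Y = Y + Y = 2*Y)
l = 52/5 (l = (-156*(-4))/(51 + (-5*(-1) + 4)) = (-78*(-8))/(51 + (5 + 4)) = 624/(51 + 9) = 624/60 = 624*(1/60) = 52/5 ≈ 10.400)
n(-80) - l = -37/4 - 1*52/5 = -37/4 - 52/5 = -393/20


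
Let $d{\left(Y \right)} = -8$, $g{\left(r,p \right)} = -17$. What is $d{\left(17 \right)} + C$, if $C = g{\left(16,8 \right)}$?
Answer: $-25$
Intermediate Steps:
$C = -17$
$d{\left(17 \right)} + C = -8 - 17 = -25$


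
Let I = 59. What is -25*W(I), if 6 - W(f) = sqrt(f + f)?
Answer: -150 + 25*sqrt(118) ≈ 121.57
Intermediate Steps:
W(f) = 6 - sqrt(2)*sqrt(f) (W(f) = 6 - sqrt(f + f) = 6 - sqrt(2*f) = 6 - sqrt(2)*sqrt(f))
-25*W(I) = -25*(6 - sqrt(2)*sqrt(59)) = -25*(6 - sqrt(118)) = -150 + 25*sqrt(118)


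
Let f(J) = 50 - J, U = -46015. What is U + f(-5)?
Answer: -45960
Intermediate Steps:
U + f(-5) = -46015 + (50 - 1*(-5)) = -46015 + (50 + 5) = -46015 + 55 = -45960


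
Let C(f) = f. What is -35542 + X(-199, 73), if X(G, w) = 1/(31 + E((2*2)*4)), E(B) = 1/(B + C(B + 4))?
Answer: -39700378/1117 ≈ -35542.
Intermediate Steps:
E(B) = 1/(4 + 2*B) (E(B) = 1/(B + (B + 4)) = 1/(B + (4 + B)) = 1/(4 + 2*B))
X(G, w) = 36/1117 (X(G, w) = 1/(31 + 1/(2*(2 + (2*2)*4))) = 1/(31 + 1/(2*(2 + 4*4))) = 1/(31 + 1/(2*(2 + 16))) = 1/(31 + (½)/18) = 1/(31 + (½)*(1/18)) = 1/(31 + 1/36) = 1/(1117/36) = 36/1117)
-35542 + X(-199, 73) = -35542 + 36/1117 = -39700378/1117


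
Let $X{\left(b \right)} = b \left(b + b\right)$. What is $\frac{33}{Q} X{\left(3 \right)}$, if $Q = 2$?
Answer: $297$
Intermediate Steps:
$X{\left(b \right)} = 2 b^{2}$ ($X{\left(b \right)} = b 2 b = 2 b^{2}$)
$\frac{33}{Q} X{\left(3 \right)} = \frac{33}{2} \cdot 2 \cdot 3^{2} = 33 \cdot \frac{1}{2} \cdot 2 \cdot 9 = \frac{33}{2} \cdot 18 = 297$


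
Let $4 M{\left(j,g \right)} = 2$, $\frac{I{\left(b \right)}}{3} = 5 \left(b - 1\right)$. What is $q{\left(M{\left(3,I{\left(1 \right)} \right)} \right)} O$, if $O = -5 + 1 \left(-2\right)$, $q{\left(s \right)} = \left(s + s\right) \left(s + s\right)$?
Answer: $-7$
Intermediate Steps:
$I{\left(b \right)} = -15 + 15 b$ ($I{\left(b \right)} = 3 \cdot 5 \left(b - 1\right) = 3 \cdot 5 \left(-1 + b\right) = 3 \left(-5 + 5 b\right) = -15 + 15 b$)
$M{\left(j,g \right)} = \frac{1}{2}$ ($M{\left(j,g \right)} = \frac{1}{4} \cdot 2 = \frac{1}{2}$)
$q{\left(s \right)} = 4 s^{2}$ ($q{\left(s \right)} = 2 s 2 s = 4 s^{2}$)
$O = -7$ ($O = -5 - 2 = -7$)
$q{\left(M{\left(3,I{\left(1 \right)} \right)} \right)} O = \frac{4}{4} \left(-7\right) = 4 \cdot \frac{1}{4} \left(-7\right) = 1 \left(-7\right) = -7$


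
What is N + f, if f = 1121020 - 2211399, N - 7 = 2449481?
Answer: 1359109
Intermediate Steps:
N = 2449488 (N = 7 + 2449481 = 2449488)
f = -1090379
N + f = 2449488 - 1090379 = 1359109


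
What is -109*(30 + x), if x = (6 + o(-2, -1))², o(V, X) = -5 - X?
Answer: -3706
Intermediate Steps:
x = 4 (x = (6 + (-5 - 1*(-1)))² = (6 + (-5 + 1))² = (6 - 4)² = 2² = 4)
-109*(30 + x) = -109*(30 + 4) = -109*34 = -3706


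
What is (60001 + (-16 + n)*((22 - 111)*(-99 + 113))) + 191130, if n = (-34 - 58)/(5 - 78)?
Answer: 19673259/73 ≈ 2.6950e+5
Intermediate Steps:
n = 92/73 (n = -92/(-73) = -92*(-1/73) = 92/73 ≈ 1.2603)
(60001 + (-16 + n)*((22 - 111)*(-99 + 113))) + 191130 = (60001 + (-16 + 92/73)*((22 - 111)*(-99 + 113))) + 191130 = (60001 - (-95764)*14/73) + 191130 = (60001 - 1076/73*(-1246)) + 191130 = (60001 + 1340696/73) + 191130 = 5720769/73 + 191130 = 19673259/73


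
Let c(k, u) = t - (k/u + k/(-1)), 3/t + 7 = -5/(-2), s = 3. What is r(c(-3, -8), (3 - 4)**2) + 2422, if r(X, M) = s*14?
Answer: 2464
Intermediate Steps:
t = -2/3 (t = 3/(-7 - 5/(-2)) = 3/(-7 - 5*(-1/2)) = 3/(-7 + 5/2) = 3/(-9/2) = 3*(-2/9) = -2/3 ≈ -0.66667)
c(k, u) = -2/3 + k - k/u (c(k, u) = -2/3 - (k/u + k/(-1)) = -2/3 - (k/u + k*(-1)) = -2/3 - (k/u - k) = -2/3 - (-k + k/u) = -2/3 + (k - k/u) = -2/3 + k - k/u)
r(X, M) = 42 (r(X, M) = 3*14 = 42)
r(c(-3, -8), (3 - 4)**2) + 2422 = 42 + 2422 = 2464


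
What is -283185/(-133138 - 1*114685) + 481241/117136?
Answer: 152433746503/29028994928 ≈ 5.2511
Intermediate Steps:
-283185/(-133138 - 1*114685) + 481241/117136 = -283185/(-133138 - 114685) + 481241*(1/117136) = -283185/(-247823) + 481241/117136 = -283185*(-1/247823) + 481241/117136 = 283185/247823 + 481241/117136 = 152433746503/29028994928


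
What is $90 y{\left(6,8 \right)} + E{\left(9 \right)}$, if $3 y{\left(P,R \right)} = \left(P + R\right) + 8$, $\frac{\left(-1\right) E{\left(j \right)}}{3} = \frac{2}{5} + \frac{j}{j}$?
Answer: $\frac{3279}{5} \approx 655.8$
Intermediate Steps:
$E{\left(j \right)} = - \frac{21}{5}$ ($E{\left(j \right)} = - 3 \left(\frac{2}{5} + \frac{j}{j}\right) = - 3 \left(2 \cdot \frac{1}{5} + 1\right) = - 3 \left(\frac{2}{5} + 1\right) = \left(-3\right) \frac{7}{5} = - \frac{21}{5}$)
$y{\left(P,R \right)} = \frac{8}{3} + \frac{P}{3} + \frac{R}{3}$ ($y{\left(P,R \right)} = \frac{\left(P + R\right) + 8}{3} = \frac{8 + P + R}{3} = \frac{8}{3} + \frac{P}{3} + \frac{R}{3}$)
$90 y{\left(6,8 \right)} + E{\left(9 \right)} = 90 \left(\frac{8}{3} + \frac{1}{3} \cdot 6 + \frac{1}{3} \cdot 8\right) - \frac{21}{5} = 90 \left(\frac{8}{3} + 2 + \frac{8}{3}\right) - \frac{21}{5} = 90 \cdot \frac{22}{3} - \frac{21}{5} = 660 - \frac{21}{5} = \frac{3279}{5}$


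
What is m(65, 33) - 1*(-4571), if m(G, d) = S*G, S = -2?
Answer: 4441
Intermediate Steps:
m(G, d) = -2*G
m(65, 33) - 1*(-4571) = -2*65 - 1*(-4571) = -130 + 4571 = 4441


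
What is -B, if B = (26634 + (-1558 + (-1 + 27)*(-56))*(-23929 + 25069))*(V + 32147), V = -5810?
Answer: 89791418862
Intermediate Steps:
B = -89791418862 (B = (26634 + (-1558 + (-1 + 27)*(-56))*(-23929 + 25069))*(-5810 + 32147) = (26634 + (-1558 + 26*(-56))*1140)*26337 = (26634 + (-1558 - 1456)*1140)*26337 = (26634 - 3014*1140)*26337 = (26634 - 3435960)*26337 = -3409326*26337 = -89791418862)
-B = -1*(-89791418862) = 89791418862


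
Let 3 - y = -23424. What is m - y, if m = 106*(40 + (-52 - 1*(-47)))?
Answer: -19717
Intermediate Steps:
y = 23427 (y = 3 - 1*(-23424) = 3 + 23424 = 23427)
m = 3710 (m = 106*(40 + (-52 + 47)) = 106*(40 - 5) = 106*35 = 3710)
m - y = 3710 - 1*23427 = 3710 - 23427 = -19717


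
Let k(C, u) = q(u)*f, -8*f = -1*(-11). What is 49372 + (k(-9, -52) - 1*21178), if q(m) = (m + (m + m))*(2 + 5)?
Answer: 59391/2 ≈ 29696.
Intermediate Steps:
q(m) = 21*m (q(m) = (m + 2*m)*7 = (3*m)*7 = 21*m)
f = -11/8 (f = -(-1)*(-11)/8 = -1/8*11 = -11/8 ≈ -1.3750)
k(C, u) = -231*u/8 (k(C, u) = (21*u)*(-11/8) = -231*u/8)
49372 + (k(-9, -52) - 1*21178) = 49372 + (-231/8*(-52) - 1*21178) = 49372 + (3003/2 - 21178) = 49372 - 39353/2 = 59391/2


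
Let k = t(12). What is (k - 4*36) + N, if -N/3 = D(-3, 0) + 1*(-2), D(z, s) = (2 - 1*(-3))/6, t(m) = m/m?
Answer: -279/2 ≈ -139.50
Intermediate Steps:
t(m) = 1
D(z, s) = ⅚ (D(z, s) = (2 + 3)*(⅙) = 5*(⅙) = ⅚)
k = 1
N = 7/2 (N = -3*(⅚ + 1*(-2)) = -3*(⅚ - 2) = -3*(-7/6) = 7/2 ≈ 3.5000)
(k - 4*36) + N = (1 - 4*36) + 7/2 = (1 - 144) + 7/2 = -143 + 7/2 = -279/2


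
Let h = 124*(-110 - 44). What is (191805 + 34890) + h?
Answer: 207599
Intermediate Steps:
h = -19096 (h = 124*(-154) = -19096)
(191805 + 34890) + h = (191805 + 34890) - 19096 = 226695 - 19096 = 207599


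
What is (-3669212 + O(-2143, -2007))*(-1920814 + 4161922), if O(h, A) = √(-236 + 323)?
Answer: -8223100366896 + 2241108*√87 ≈ -8.2231e+12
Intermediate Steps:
O(h, A) = √87
(-3669212 + O(-2143, -2007))*(-1920814 + 4161922) = (-3669212 + √87)*(-1920814 + 4161922) = (-3669212 + √87)*2241108 = -8223100366896 + 2241108*√87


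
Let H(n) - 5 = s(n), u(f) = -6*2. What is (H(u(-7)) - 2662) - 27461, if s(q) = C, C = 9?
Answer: -30109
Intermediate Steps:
u(f) = -12
s(q) = 9
H(n) = 14 (H(n) = 5 + 9 = 14)
(H(u(-7)) - 2662) - 27461 = (14 - 2662) - 27461 = -2648 - 27461 = -30109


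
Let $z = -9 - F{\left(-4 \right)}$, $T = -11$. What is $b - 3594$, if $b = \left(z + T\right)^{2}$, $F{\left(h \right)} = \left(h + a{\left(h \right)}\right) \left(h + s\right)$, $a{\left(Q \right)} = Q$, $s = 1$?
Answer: $-1658$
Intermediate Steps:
$F{\left(h \right)} = 2 h \left(1 + h\right)$ ($F{\left(h \right)} = \left(h + h\right) \left(h + 1\right) = 2 h \left(1 + h\right)$)
$z = -33$ ($z = -9 - 2 \left(-4\right) \left(1 - 4\right) = -9 - 2 \left(-4\right) \left(-3\right) = -9 - 24 = -33$)
$b = 1936$ ($b = \left(-33 - 11\right)^{2} = \left(-44\right)^{2} = 1936$)
$b - 3594 = 1936 - 3594 = -1658$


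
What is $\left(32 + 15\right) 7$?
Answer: $329$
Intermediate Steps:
$\left(32 + 15\right) 7 = 47 \cdot 7 = 329$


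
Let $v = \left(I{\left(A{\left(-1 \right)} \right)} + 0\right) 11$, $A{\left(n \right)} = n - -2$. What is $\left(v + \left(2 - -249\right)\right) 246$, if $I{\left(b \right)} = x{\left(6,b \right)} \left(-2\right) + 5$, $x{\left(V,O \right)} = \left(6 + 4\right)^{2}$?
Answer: $-465924$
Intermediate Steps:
$x{\left(V,O \right)} = 100$ ($x{\left(V,O \right)} = 10^{2} = 100$)
$A{\left(n \right)} = 2 + n$ ($A{\left(n \right)} = n + 2 = 2 + n$)
$I{\left(b \right)} = -195$ ($I{\left(b \right)} = 100 \left(-2\right) + 5 = -200 + 5 = -195$)
$v = -2145$ ($v = \left(-195 + 0\right) 11 = \left(-195\right) 11 = -2145$)
$\left(v + \left(2 - -249\right)\right) 246 = \left(-2145 + \left(2 - -249\right)\right) 246 = \left(-2145 + \left(2 + 249\right)\right) 246 = \left(-2145 + 251\right) 246 = \left(-1894\right) 246 = -465924$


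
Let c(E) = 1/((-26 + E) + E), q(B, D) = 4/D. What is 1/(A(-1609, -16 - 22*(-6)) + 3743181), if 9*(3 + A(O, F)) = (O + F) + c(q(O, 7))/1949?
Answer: 3052134/11424174526727 ≈ 2.6716e-7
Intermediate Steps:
c(E) = 1/(-26 + 2*E)
A(O, F) = -9156409/3052134 + F/9 + O/9 (A(O, F) = -3 + ((O + F) + (1/(2*(-13 + 4/7)))/1949)/9 = -3 + ((F + O) + (1/(2*(-13 + 4*(⅐))))*(1/1949))/9 = -3 + ((F + O) + (1/(2*(-13 + 4/7)))*(1/1949))/9 = -3 + ((F + O) + (1/(2*(-87/7)))*(1/1949))/9 = -3 + ((F + O) + ((½)*(-7/87))*(1/1949))/9 = -3 + ((F + O) - 7/174*1/1949)/9 = -3 + ((F + O) - 7/339126)/9 = -3 + (-7/339126 + F + O)/9 = -3 + (-7/3052134 + F/9 + O/9) = -9156409/3052134 + F/9 + O/9)
1/(A(-1609, -16 - 22*(-6)) + 3743181) = 1/((-9156409/3052134 + (-16 - 22*(-6))/9 + (⅑)*(-1609)) + 3743181) = 1/((-9156409/3052134 + (-16 + 132)/9 - 1609/9) + 3743181) = 1/((-9156409/3052134 + (⅑)*116 - 1609/9) + 3743181) = 1/((-9156409/3052134 + 116/9 - 1609/9) + 3743181) = 1/(-515471527/3052134 + 3743181) = 1/(11424174526727/3052134) = 3052134/11424174526727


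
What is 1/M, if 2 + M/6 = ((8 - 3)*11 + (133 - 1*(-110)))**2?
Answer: 1/532812 ≈ 1.8768e-6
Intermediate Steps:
M = 532812 (M = -12 + 6*((8 - 3)*11 + (133 - 1*(-110)))**2 = -12 + 6*(5*11 + (133 + 110))**2 = -12 + 6*(55 + 243)**2 = -12 + 6*298**2 = -12 + 6*88804 = -12 + 532824 = 532812)
1/M = 1/532812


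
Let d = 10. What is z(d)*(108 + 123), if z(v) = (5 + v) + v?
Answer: 5775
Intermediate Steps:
z(v) = 5 + 2*v
z(d)*(108 + 123) = (5 + 2*10)*(108 + 123) = (5 + 20)*231 = 25*231 = 5775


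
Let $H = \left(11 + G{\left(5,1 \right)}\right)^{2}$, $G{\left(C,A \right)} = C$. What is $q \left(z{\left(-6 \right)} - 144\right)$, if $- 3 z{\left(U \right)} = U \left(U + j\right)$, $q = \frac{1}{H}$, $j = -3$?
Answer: $- \frac{81}{128} \approx -0.63281$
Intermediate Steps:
$H = 256$ ($H = \left(11 + 5\right)^{2} = 16^{2} = 256$)
$q = \frac{1}{256} \approx 0.0039063$
$z{\left(U \right)} = - \frac{U \left(-3 + U\right)}{3}$ ($z{\left(U \right)} = - \frac{U \left(U - 3\right)}{3} = - \frac{U \left(-3 + U\right)}{3}$)
$q \left(z{\left(-6 \right)} - 144\right) = \frac{\frac{1}{3} \left(-6\right) \left(3 - -6\right) - 144}{256} = \frac{\frac{1}{3} \left(-6\right) \left(3 + 6\right) - 144}{256} = \frac{\frac{1}{3} \left(-6\right) 9 - 144}{256} = \frac{-18 - 144}{256} = \frac{1}{256} \left(-162\right) = - \frac{81}{128}$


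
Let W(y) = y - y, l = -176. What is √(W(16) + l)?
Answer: 4*I*√11 ≈ 13.266*I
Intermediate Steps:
W(y) = 0
√(W(16) + l) = √(0 - 176) = √(-176) = 4*I*√11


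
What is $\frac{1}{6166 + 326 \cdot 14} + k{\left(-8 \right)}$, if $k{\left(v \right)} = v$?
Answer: $- \frac{85839}{10730} \approx -7.9999$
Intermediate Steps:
$\frac{1}{6166 + 326 \cdot 14} + k{\left(-8 \right)} = \frac{1}{6166 + 326 \cdot 14} - 8 = \frac{1}{6166 + 4564} - 8 = \frac{1}{10730} - 8 = - \frac{85839}{10730}$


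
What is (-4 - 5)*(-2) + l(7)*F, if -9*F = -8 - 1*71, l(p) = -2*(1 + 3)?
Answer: -470/9 ≈ -52.222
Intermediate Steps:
l(p) = -8 (l(p) = -2*4 = -8)
F = 79/9 (F = -(-8 - 1*71)/9 = -(-8 - 71)/9 = -⅑*(-79) = 79/9 ≈ 8.7778)
(-4 - 5)*(-2) + l(7)*F = (-4 - 5)*(-2) - 8*79/9 = -9*(-2) - 632/9 = 18 - 632/9 = -470/9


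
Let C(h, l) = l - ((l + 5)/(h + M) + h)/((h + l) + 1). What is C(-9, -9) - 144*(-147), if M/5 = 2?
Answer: 359690/17 ≈ 21158.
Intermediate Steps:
M = 10 (M = 5*2 = 10)
C(h, l) = l - (h + (5 + l)/(10 + h))/(1 + h + l) (C(h, l) = l - ((l + 5)/(h + 10) + h)/((h + l) + 1) = l - ((5 + l)/(10 + h) + h)/(1 + h + l) = l - (h + (5 + l)/(10 + h))/(1 + h + l))
C(-9, -9) - 144*(-147) = (-5 - 1*(-9)² - 10*(-9) + 9*(-9) + 10*(-9)² - 9*(-9)² - 9*(-9)² + 11*(-9)*(-9))/(10 + (-9)² + 10*(-9) + 11*(-9) - 9*(-9)) - 144*(-147) = (-5 - 1*81 + 90 - 81 + 10*81 - 9*81 - 9*81 + 891)/(10 + 81 - 90 - 99 + 81) + 21168 = (-5 - 81 + 90 - 81 + 810 - 729 - 729 + 891)/(-17) + 21168 = -1/17*166 + 21168 = -166/17 + 21168 = 359690/17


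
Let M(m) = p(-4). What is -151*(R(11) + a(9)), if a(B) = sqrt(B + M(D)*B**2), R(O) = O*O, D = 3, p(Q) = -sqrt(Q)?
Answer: -18271 - 453*sqrt(1 - 18*I) ≈ -19668.0 + 1321.8*I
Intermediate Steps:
M(m) = -2*I (M(m) = -sqrt(-4) = -2*I)
R(O) = O**2
a(B) = sqrt(B - 2*I*B**2) (a(B) = sqrt(B + (-2*I)*B**2) = sqrt(B - 2*I*B**2))
-151*(R(11) + a(9)) = -151*(11**2 + sqrt(9*(1 - 2*I*9))) = -151*(121 + sqrt(9*(1 - 18*I))) = -151*(121 + sqrt(9 - 162*I)) = -18271 - 151*sqrt(9 - 162*I)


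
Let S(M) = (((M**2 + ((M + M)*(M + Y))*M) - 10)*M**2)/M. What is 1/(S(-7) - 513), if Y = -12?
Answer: 1/12248 ≈ 8.1646e-5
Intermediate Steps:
S(M) = M*(-10 + M**2 + 2*M**2*(-12 + M)) (S(M) = (((M**2 + ((M + M)*(M - 12))*M) - 10)*M**2)/M = (((M**2 + ((2*M)*(-12 + M))*M) - 10)*M**2)/M = (((M**2 + (2*M*(-12 + M))*M) - 10)*M**2)/M = (((M**2 + 2*M**2*(-12 + M)) - 10)*M**2)/M = ((-10 + M**2 + 2*M**2*(-12 + M))*M**2)/M = (M**2*(-10 + M**2 + 2*M**2*(-12 + M)))/M = M*(-10 + M**2 + 2*M**2*(-12 + M)))
1/(S(-7) - 513) = 1/(-7*(-10 - 23*(-7)**2 + 2*(-7)**3) - 513) = 1/(-7*(-10 - 23*49 + 2*(-343)) - 513) = 1/(-7*(-10 - 1127 - 686) - 513) = 1/(-7*(-1823) - 513) = 1/(12761 - 513) = 1/12248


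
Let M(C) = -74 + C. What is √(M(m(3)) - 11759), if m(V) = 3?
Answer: 13*I*√70 ≈ 108.77*I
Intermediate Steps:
√(M(m(3)) - 11759) = √((-74 + 3) - 11759) = √(-71 - 11759) = √(-11830) = 13*I*√70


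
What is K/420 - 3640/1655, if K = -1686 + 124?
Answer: -411391/69510 ≈ -5.9184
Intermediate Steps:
K = -1562
K/420 - 3640/1655 = -1562/420 - 3640/1655 = -1562*1/420 - 3640*1/1655 = -781/210 - 728/331 = -411391/69510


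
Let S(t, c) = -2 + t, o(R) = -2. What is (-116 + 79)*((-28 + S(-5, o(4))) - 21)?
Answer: 2072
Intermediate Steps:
(-116 + 79)*((-28 + S(-5, o(4))) - 21) = (-116 + 79)*((-28 + (-2 - 5)) - 21) = -37*((-28 - 7) - 21) = -37*(-35 - 21) = -37*(-56) = 2072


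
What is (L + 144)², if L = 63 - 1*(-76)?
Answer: 80089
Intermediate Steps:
L = 139 (L = 63 + 76 = 139)
(L + 144)² = (139 + 144)² = 283² = 80089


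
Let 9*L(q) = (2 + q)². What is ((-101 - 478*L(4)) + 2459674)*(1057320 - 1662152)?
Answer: -1486472017952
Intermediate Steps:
L(q) = (2 + q)²/9
((-101 - 478*L(4)) + 2459674)*(1057320 - 1662152) = ((-101 - 478*(2 + 4)²/9) + 2459674)*(1057320 - 1662152) = ((-101 - 478*6²/9) + 2459674)*(-604832) = ((-101 - 478*36/9) + 2459674)*(-604832) = ((-101 - 478*4) + 2459674)*(-604832) = ((-101 - 1912) + 2459674)*(-604832) = (-2013 + 2459674)*(-604832) = 2457661*(-604832) = -1486472017952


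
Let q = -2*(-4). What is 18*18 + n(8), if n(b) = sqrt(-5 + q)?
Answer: 324 + sqrt(3) ≈ 325.73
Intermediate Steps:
q = 8
n(b) = sqrt(3) (n(b) = sqrt(-5 + 8) = sqrt(3))
18*18 + n(8) = 18*18 + sqrt(3) = 324 + sqrt(3)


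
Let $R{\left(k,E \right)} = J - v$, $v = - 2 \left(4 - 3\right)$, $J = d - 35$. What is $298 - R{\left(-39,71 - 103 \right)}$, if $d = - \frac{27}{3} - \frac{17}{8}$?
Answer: $\frac{2737}{8} \approx 342.13$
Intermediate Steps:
$d = - \frac{89}{8}$ ($d = \left(-27\right) \frac{1}{3} - \frac{17}{8} = -9 - \frac{17}{8} = - \frac{89}{8} \approx -11.125$)
$J = - \frac{369}{8}$ ($J = - \frac{89}{8} - 35 = - \frac{369}{8} \approx -46.125$)
$v = -2$ ($v = \left(-2\right) 1 = -2$)
$R{\left(k,E \right)} = - \frac{353}{8}$ ($R{\left(k,E \right)} = - \frac{369}{8} - -2 = - \frac{369}{8} + 2 = - \frac{353}{8}$)
$298 - R{\left(-39,71 - 103 \right)} = 298 - - \frac{353}{8} = 298 + \frac{353}{8} = \frac{2737}{8}$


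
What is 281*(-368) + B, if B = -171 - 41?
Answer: -103620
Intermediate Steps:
B = -212
281*(-368) + B = 281*(-368) - 212 = -103408 - 212 = -103620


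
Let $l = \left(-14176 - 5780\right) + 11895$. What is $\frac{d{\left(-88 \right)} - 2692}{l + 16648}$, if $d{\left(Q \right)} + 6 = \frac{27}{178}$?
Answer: $- \frac{480217}{1528486} \approx -0.31418$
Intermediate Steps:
$l = -8061$ ($l = -19956 + 11895 = -8061$)
$d{\left(Q \right)} = - \frac{1041}{178}$ ($d{\left(Q \right)} = -6 + \frac{27}{178} = - \frac{1041}{178}$)
$\frac{d{\left(-88 \right)} - 2692}{l + 16648} = \frac{- \frac{1041}{178} - 2692}{-8061 + 16648} = - \frac{480217}{178 \cdot 8587} = \left(- \frac{480217}{178}\right) \frac{1}{8587} = - \frac{480217}{1528486}$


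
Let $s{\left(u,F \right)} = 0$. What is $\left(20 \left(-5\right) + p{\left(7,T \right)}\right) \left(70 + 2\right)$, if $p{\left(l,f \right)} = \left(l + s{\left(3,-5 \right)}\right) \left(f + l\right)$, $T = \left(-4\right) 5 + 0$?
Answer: $-13752$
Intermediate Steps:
$T = -20$ ($T = -20 + 0 = -20$)
$p{\left(l,f \right)} = l \left(f + l\right)$ ($p{\left(l,f \right)} = \left(l + 0\right) \left(f + l\right) = l \left(f + l\right)$)
$\left(20 \left(-5\right) + p{\left(7,T \right)}\right) \left(70 + 2\right) = \left(20 \left(-5\right) + 7 \left(-20 + 7\right)\right) \left(70 + 2\right) = \left(-100 + 7 \left(-13\right)\right) 72 = \left(-100 - 91\right) 72 = \left(-191\right) 72 = -13752$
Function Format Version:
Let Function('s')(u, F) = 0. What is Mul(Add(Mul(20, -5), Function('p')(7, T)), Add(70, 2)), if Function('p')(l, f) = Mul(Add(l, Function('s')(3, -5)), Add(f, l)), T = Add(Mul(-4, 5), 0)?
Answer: -13752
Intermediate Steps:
T = -20 (T = Add(-20, 0) = -20)
Function('p')(l, f) = Mul(l, Add(f, l)) (Function('p')(l, f) = Mul(Add(l, 0), Add(f, l)) = Mul(l, Add(f, l)))
Mul(Add(Mul(20, -5), Function('p')(7, T)), Add(70, 2)) = Mul(Add(Mul(20, -5), Mul(7, Add(-20, 7))), Add(70, 2)) = Mul(Add(-100, Mul(7, -13)), 72) = Mul(Add(-100, -91), 72) = Mul(-191, 72) = -13752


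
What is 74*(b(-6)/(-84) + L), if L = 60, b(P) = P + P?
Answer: 31154/7 ≈ 4450.6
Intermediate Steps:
b(P) = 2*P
74*(b(-6)/(-84) + L) = 74*((2*(-6))/(-84) + 60) = 74*(-12*(-1/84) + 60) = 74*(1/7 + 60) = 74*(421/7) = 31154/7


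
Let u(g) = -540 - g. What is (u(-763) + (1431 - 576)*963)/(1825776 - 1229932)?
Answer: 205897/148961 ≈ 1.3822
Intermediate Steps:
(u(-763) + (1431 - 576)*963)/(1825776 - 1229932) = ((-540 - 1*(-763)) + (1431 - 576)*963)/(1825776 - 1229932) = ((-540 + 763) + 855*963)/595844 = (223 + 823365)*(1/595844) = 823588*(1/595844) = 205897/148961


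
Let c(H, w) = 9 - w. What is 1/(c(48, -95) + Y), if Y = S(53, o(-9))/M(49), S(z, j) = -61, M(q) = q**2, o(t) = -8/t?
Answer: 2401/249643 ≈ 0.0096177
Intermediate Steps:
Y = -61/2401 (Y = -61/(49**2) = -61/2401 ≈ -0.025406)
1/(c(48, -95) + Y) = 1/((9 - 1*(-95)) - 61/2401) = 1/((9 + 95) - 61/2401) = 1/(104 - 61/2401) = 1/(249643/2401) = 2401/249643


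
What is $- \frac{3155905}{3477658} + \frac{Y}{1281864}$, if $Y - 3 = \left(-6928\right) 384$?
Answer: $- \frac{2216204164927}{742980765752} \approx -2.9829$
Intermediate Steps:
$Y = -2660349$ ($Y = 3 - 2660352 = -2660349$)
$- \frac{3155905}{3477658} + \frac{Y}{1281864} = - \frac{3155905}{3477658} - \frac{2660349}{1281864} = \left(-3155905\right) \frac{1}{3477658} - \frac{886783}{427288} = - \frac{3155905}{3477658} - \frac{886783}{427288} = - \frac{2216204164927}{742980765752}$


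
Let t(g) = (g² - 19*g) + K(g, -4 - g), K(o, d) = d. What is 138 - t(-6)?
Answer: -14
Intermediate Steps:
t(g) = -4 + g² - 20*g (t(g) = (g² - 19*g) + (-4 - g) = -4 + g² - 20*g)
138 - t(-6) = 138 - (-4 + (-6)² - 20*(-6)) = 138 - (-4 + 36 + 120) = 138 - 1*152 = 138 - 152 = -14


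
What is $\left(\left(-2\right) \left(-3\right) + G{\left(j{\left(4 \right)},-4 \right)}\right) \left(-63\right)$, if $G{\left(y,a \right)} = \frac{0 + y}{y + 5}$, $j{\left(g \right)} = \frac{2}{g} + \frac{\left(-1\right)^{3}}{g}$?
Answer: $-381$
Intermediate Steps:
$j{\left(g \right)} = \frac{1}{g}$ ($j{\left(g \right)} = \frac{2}{g} - \frac{1}{g} = \frac{1}{g}$)
$G{\left(y,a \right)} = \frac{y}{5 + y}$
$\left(\left(-2\right) \left(-3\right) + G{\left(j{\left(4 \right)},-4 \right)}\right) \left(-63\right) = \left(\left(-2\right) \left(-3\right) + \frac{1}{4 \left(5 + \frac{1}{4}\right)}\right) \left(-63\right) = \left(6 + \frac{1}{4 \left(5 + \frac{1}{4}\right)}\right) \left(-63\right) = \left(6 + \frac{1}{4 \cdot \frac{21}{4}}\right) \left(-63\right) = \left(6 + \frac{1}{4} \cdot \frac{4}{21}\right) \left(-63\right) = \left(6 + \frac{1}{21}\right) \left(-63\right) = \frac{127}{21} \left(-63\right) = -381$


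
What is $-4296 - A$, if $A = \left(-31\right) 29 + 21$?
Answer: $-3418$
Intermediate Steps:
$A = -878$ ($A = -899 + 21 = -878$)
$-4296 - A = -4296 - -878 = -4296 + 878 = -3418$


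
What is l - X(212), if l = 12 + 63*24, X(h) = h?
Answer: 1312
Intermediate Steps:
l = 1524 (l = 12 + 1512 = 1524)
l - X(212) = 1524 - 1*212 = 1524 - 212 = 1312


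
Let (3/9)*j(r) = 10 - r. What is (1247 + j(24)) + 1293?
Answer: 2498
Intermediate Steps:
j(r) = 30 - 3*r (j(r) = 3*(10 - r) = 30 - 3*r)
(1247 + j(24)) + 1293 = (1247 + (30 - 3*24)) + 1293 = (1247 + (30 - 72)) + 1293 = (1247 - 42) + 1293 = 1205 + 1293 = 2498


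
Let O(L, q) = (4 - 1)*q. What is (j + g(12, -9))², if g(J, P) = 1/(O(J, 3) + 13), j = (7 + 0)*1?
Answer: 24025/484 ≈ 49.638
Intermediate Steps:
j = 7 (j = 7*1 = 7)
O(L, q) = 3*q
g(J, P) = 1/22 (g(J, P) = 1/(3*3 + 13) = 1/(9 + 13) = 1/22)
(j + g(12, -9))² = (7 + 1/22)² = (155/22)² = 24025/484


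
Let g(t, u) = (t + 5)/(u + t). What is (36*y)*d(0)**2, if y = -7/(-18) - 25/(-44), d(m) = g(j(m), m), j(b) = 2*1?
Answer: 18571/44 ≈ 422.07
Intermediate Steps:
j(b) = 2
g(t, u) = (5 + t)/(t + u)
d(m) = 7/(2 + m) (d(m) = (5 + 2)/(2 + m) = 7/(2 + m))
y = 379/396 (y = -7*(-1/18) - 25*(-1/44) = 7/18 + 25/44 = 379/396 ≈ 0.95707)
(36*y)*d(0)**2 = (36*(379/396))*(7/(2 + 0))**2 = 379*(7/2)**2/11 = (379/11)*(49/4) = 18571/44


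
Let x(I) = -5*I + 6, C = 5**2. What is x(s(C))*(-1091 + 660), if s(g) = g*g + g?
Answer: 1398164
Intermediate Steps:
C = 25
s(g) = g + g**2 (s(g) = g**2 + g = g + g**2)
x(I) = 6 - 5*I
x(s(C))*(-1091 + 660) = (6 - 125*(1 + 25))*(-1091 + 660) = (6 - 125*26)*(-431) = (6 - 5*650)*(-431) = (6 - 3250)*(-431) = -3244*(-431) = 1398164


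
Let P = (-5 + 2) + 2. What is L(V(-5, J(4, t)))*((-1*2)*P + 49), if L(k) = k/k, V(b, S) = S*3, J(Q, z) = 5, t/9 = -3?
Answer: 51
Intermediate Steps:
t = -27 (t = 9*(-3) = -27)
V(b, S) = 3*S
L(k) = 1
P = -1 (P = -3 + 2 = -1)
L(V(-5, J(4, t)))*((-1*2)*P + 49) = 1*(-1*2*(-1) + 49) = 1*(-2*(-1) + 49) = 1*(2 + 49) = 1*51 = 51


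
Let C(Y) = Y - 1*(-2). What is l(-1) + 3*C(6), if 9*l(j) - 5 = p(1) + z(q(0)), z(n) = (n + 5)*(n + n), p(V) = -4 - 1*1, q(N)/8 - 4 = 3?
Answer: 7048/9 ≈ 783.11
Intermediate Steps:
q(N) = 56 (q(N) = 32 + 8*3 = 32 + 24 = 56)
p(V) = -5 (p(V) = -4 - 1 = -5)
z(n) = 2*n*(5 + n) (z(n) = (5 + n)*(2*n) = 2*n*(5 + n))
C(Y) = 2 + Y (C(Y) = Y + 2 = 2 + Y)
l(j) = 6832/9 (l(j) = 5/9 + (-5 + 2*56*(5 + 56))/9 = 5/9 + (-5 + 2*56*61)/9 = 5/9 + (-5 + 6832)/9 = 5/9 + (⅑)*6827 = 5/9 + 6827/9 = 6832/9)
l(-1) + 3*C(6) = 6832/9 + 3*(2 + 6) = 6832/9 + 3*8 = 6832/9 + 24 = 7048/9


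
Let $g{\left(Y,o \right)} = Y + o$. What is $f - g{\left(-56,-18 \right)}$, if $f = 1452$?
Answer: $1526$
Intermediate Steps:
$f - g{\left(-56,-18 \right)} = 1452 - \left(-56 - 18\right) = 1452 - -74 = 1452 + 74 = 1526$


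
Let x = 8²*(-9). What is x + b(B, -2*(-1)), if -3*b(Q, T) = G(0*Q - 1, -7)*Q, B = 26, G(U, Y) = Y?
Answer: -1546/3 ≈ -515.33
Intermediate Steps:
x = -576 (x = 64*(-9) = -576)
b(Q, T) = 7*Q/3 (b(Q, T) = -(-7)*Q/3 = 7*Q/3)
x + b(B, -2*(-1)) = -576 + (7/3)*26 = -576 + 182/3 = -1546/3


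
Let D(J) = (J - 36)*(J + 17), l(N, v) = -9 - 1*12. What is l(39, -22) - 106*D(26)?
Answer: 45559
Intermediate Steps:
l(N, v) = -21 (l(N, v) = -9 - 12 = -21)
D(J) = (-36 + J)*(17 + J)
l(39, -22) - 106*D(26) = -21 - 106*(-612 + 26**2 - 19*26) = -21 - 106*(-612 + 676 - 494) = -21 - 106*(-430) = -21 + 45580 = 45559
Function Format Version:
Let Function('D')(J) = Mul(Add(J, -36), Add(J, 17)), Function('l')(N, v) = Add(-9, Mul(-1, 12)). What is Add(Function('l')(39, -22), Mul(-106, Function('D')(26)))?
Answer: 45559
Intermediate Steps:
Function('l')(N, v) = -21 (Function('l')(N, v) = Add(-9, -12) = -21)
Function('D')(J) = Mul(Add(-36, J), Add(17, J))
Add(Function('l')(39, -22), Mul(-106, Function('D')(26))) = Add(-21, Mul(-106, Add(-612, Pow(26, 2), Mul(-19, 26)))) = Add(-21, Mul(-106, Add(-612, 676, -494))) = Add(-21, Mul(-106, -430)) = Add(-21, 45580) = 45559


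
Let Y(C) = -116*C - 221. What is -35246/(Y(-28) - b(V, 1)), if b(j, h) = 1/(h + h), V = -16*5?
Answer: -70492/6053 ≈ -11.646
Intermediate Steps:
V = -80
b(j, h) = 1/(2*h)
Y(C) = -221 - 116*C
-35246/(Y(-28) - b(V, 1)) = -35246/((-221 - 116*(-28)) - 1/(2*1)) = -35246/((-221 + 3248) - 1/2) = -35246/(3027 - 1*½) = -35246/(3027 - ½) = -35246/6053/2 = -35246*2/6053 = -70492/6053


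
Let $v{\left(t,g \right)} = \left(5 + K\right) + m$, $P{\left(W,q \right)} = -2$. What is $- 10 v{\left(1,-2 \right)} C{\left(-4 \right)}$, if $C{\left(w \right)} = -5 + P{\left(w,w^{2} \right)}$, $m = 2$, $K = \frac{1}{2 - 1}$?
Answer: $560$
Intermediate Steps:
$K = 1$ ($K = 1^{-1} = 1$)
$v{\left(t,g \right)} = 8$ ($v{\left(t,g \right)} = \left(5 + 1\right) + 2 = 6 + 2 = 8$)
$C{\left(w \right)} = -7$ ($C{\left(w \right)} = -5 - 2 = -7$)
$- 10 v{\left(1,-2 \right)} C{\left(-4 \right)} = \left(-10\right) 8 \left(-7\right) = \left(-80\right) \left(-7\right) = 560$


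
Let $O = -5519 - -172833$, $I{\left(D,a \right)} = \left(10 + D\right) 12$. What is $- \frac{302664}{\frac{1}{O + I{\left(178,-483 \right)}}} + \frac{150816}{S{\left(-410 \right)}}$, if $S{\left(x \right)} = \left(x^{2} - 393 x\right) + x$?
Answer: $- \frac{4218985387890696}{82205} \approx -5.1323 \cdot 10^{10}$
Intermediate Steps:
$I{\left(D,a \right)} = 120 + 12 D$
$S{\left(x \right)} = x^{2} - 392 x$
$O = 167314$ ($O = -5519 + 172833 = 167314$)
$- \frac{302664}{\frac{1}{O + I{\left(178,-483 \right)}}} + \frac{150816}{S{\left(-410 \right)}} = - \frac{302664}{\frac{1}{167314 + \left(120 + 12 \cdot 178\right)}} + \frac{150816}{\left(-410\right) \left(-392 - 410\right)} = - \frac{302664}{\frac{1}{167314 + \left(120 + 2136\right)}} + \frac{150816}{\left(-410\right) \left(-802\right)} = - \frac{302664}{\frac{1}{167314 + 2256}} + \frac{150816}{328820} = - \frac{302664}{\frac{1}{169570}} + 150816 \cdot \frac{1}{328820} = - 302664 \frac{1}{\frac{1}{169570}} + \frac{37704}{82205} = \left(-302664\right) 169570 + \frac{37704}{82205} = -51322734480 + \frac{37704}{82205} = - \frac{4218985387890696}{82205}$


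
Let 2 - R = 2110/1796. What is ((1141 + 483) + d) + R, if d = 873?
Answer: 2243047/898 ≈ 2497.8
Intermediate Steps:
R = 741/898 (R = 2 - 2110/1796 = 2 - 1*1055/898 = 2 - 1055/898 = 741/898 ≈ 0.82517)
((1141 + 483) + d) + R = ((1141 + 483) + 873) + 741/898 = (1624 + 873) + 741/898 = 2497 + 741/898 = 2243047/898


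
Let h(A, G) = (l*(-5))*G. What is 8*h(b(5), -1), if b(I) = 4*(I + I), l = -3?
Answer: -120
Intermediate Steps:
b(I) = 8*I (b(I) = 4*(2*I) = 8*I)
h(A, G) = 15*G (h(A, G) = (-3*(-5))*G = 15*G)
8*h(b(5), -1) = 8*(15*(-1)) = 8*(-15) = -120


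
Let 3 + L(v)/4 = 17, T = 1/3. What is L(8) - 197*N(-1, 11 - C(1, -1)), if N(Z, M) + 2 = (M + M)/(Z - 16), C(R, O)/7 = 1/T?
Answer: 3710/17 ≈ 218.24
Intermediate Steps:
T = ⅓ ≈ 0.33333
C(R, O) = 21 (C(R, O) = 7/(⅓) = 7*3 = 21)
L(v) = 56 (L(v) = -12 + 4*17 = -12 + 68 = 56)
N(Z, M) = -2 + 2*M/(-16 + Z) (N(Z, M) = -2 + (M + M)/(Z - 16) = -2 + (2*M)/(-16 + Z) = -2 + 2*M/(-16 + Z))
L(8) - 197*N(-1, 11 - C(1, -1)) = 56 - 394*(16 + (11 - 1*21) - 1*(-1))/(-16 - 1) = 56 - 394*(16 + (11 - 21) + 1)/(-17) = 56 - 394*(-1)*(16 - 10 + 1)/17 = 56 - 394*(-1)*7/17 = 56 - 197*(-14/17) = 56 + 2758/17 = 3710/17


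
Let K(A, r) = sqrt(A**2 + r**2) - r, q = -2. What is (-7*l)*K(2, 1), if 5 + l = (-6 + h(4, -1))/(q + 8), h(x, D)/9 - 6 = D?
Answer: 21/2 - 21*sqrt(5)/2 ≈ -12.979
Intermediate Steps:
h(x, D) = 54 + 9*D
l = 3/2 (l = -5 + (-6 + (54 + 9*(-1)))/(-2 + 8) = -5 + (-6 + (54 - 9))/6 = -5 + (-6 + 45)*(1/6) = -5 + 39*(1/6) = -5 + 13/2 = 3/2 ≈ 1.5000)
(-7*l)*K(2, 1) = (-7*3/2)*(sqrt(2**2 + 1**2) - 1*1) = -21*(sqrt(4 + 1) - 1)/2 = -21*(sqrt(5) - 1)/2 = -21*(-1 + sqrt(5))/2 = 21/2 - 21*sqrt(5)/2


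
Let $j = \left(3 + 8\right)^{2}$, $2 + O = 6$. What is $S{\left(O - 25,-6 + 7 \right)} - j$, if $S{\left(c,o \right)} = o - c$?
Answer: $-99$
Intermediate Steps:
$O = 4$ ($O = -2 + 6 = 4$)
$j = 121$ ($j = 11^{2} = 121$)
$S{\left(O - 25,-6 + 7 \right)} - j = \left(\left(-6 + 7\right) - \left(4 - 25\right)\right) - 121 = \left(1 - \left(4 - 25\right)\right) - 121 = \left(1 - -21\right) - 121 = \left(1 + 21\right) - 121 = 22 - 121 = -99$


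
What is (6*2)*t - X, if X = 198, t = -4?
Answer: -246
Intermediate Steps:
(6*2)*t - X = (6*2)*(-4) - 1*198 = 12*(-4) - 198 = -48 - 198 = -246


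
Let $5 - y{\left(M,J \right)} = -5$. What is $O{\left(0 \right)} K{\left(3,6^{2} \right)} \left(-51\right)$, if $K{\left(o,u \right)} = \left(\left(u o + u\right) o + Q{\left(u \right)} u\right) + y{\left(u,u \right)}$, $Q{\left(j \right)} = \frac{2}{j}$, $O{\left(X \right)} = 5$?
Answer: $-113220$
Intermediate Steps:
$y{\left(M,J \right)} = 10$ ($y{\left(M,J \right)} = 5 - -5 = 5 + 5 = 10$)
$K{\left(o,u \right)} = 12 + o \left(u + o u\right)$ ($K{\left(o,u \right)} = \left(\left(u o + u\right) o + \frac{2}{u} u\right) + 10 = \left(\left(o u + u\right) o + 2\right) + 10 = \left(\left(u + o u\right) o + 2\right) + 10 = \left(o \left(u + o u\right) + 2\right) + 10 = \left(2 + o \left(u + o u\right)\right) + 10 = 12 + o \left(u + o u\right)$)
$O{\left(0 \right)} K{\left(3,6^{2} \right)} \left(-51\right) = 5 \left(12 + 3 \cdot 6^{2} + 6^{2} \cdot 3^{2}\right) \left(-51\right) = 5 \left(12 + 3 \cdot 36 + 36 \cdot 9\right) \left(-51\right) = 5 \left(12 + 108 + 324\right) \left(-51\right) = 5 \cdot 444 \left(-51\right) = 2220 \left(-51\right) = -113220$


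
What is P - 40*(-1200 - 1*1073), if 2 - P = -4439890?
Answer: 4530812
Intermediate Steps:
P = 4439892 (P = 2 - 1*(-4439890) = 2 + 4439890 = 4439892)
P - 40*(-1200 - 1*1073) = 4439892 - 40*(-1200 - 1*1073) = 4439892 - 40*(-1200 - 1073) = 4439892 - 40*(-2273) = 4439892 + 90920 = 4530812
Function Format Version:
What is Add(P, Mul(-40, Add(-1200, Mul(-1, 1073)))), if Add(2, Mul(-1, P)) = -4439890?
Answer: 4530812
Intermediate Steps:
P = 4439892 (P = Add(2, Mul(-1, -4439890)) = Add(2, 4439890) = 4439892)
Add(P, Mul(-40, Add(-1200, Mul(-1, 1073)))) = Add(4439892, Mul(-40, Add(-1200, Mul(-1, 1073)))) = Add(4439892, Mul(-40, Add(-1200, -1073))) = Add(4439892, Mul(-40, -2273)) = Add(4439892, 90920) = 4530812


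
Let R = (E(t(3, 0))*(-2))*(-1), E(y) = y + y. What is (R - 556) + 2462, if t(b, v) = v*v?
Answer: 1906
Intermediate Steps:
t(b, v) = v²
E(y) = 2*y
R = 0 (R = ((2*0²)*(-2))*(-1) = ((2*0)*(-2))*(-1) = (0*(-2))*(-1) = 0*(-1) = 0)
(R - 556) + 2462 = (0 - 556) + 2462 = -556 + 2462 = 1906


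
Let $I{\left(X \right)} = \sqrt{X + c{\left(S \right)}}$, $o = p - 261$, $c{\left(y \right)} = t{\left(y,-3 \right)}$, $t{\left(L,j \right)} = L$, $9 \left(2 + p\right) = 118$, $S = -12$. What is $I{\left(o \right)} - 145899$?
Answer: $-145899 + \frac{i \sqrt{2357}}{3} \approx -1.459 \cdot 10^{5} + 16.183 i$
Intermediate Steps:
$p = \frac{100}{9}$ ($p = -2 + \frac{1}{9} \cdot 118 = -2 + \frac{118}{9} = \frac{100}{9} \approx 11.111$)
$c{\left(y \right)} = y$
$o = - \frac{2249}{9}$ ($o = \frac{100}{9} - 261 = - \frac{2249}{9} \approx -249.89$)
$I{\left(X \right)} = \sqrt{-12 + X}$ ($I{\left(X \right)} = \sqrt{X - 12} = \sqrt{-12 + X}$)
$I{\left(o \right)} - 145899 = \sqrt{-12 - \frac{2249}{9}} - 145899 = \sqrt{- \frac{2357}{9}} - 145899 = \frac{i \sqrt{2357}}{3} - 145899 = -145899 + \frac{i \sqrt{2357}}{3}$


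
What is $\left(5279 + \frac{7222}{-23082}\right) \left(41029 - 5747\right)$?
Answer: $\frac{2149426294496}{11541} \approx 1.8624 \cdot 10^{8}$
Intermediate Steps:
$\left(5279 + \frac{7222}{-23082}\right) \left(41029 - 5747\right) = \left(5279 + 7222 \left(- \frac{1}{23082}\right)\right) 35282 = \left(5279 - \frac{3611}{11541}\right) 35282 = \frac{60921328}{11541} \cdot 35282 = \frac{2149426294496}{11541}$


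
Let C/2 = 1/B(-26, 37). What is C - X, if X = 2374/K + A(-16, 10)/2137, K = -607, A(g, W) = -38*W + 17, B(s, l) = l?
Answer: 198456741/47994883 ≈ 4.1350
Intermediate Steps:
A(g, W) = 17 - 38*W
X = -5293579/1297159 (X = 2374/(-607) + (17 - 38*10)/2137 = 2374*(-1/607) + (17 - 380)*(1/2137) = -2374/607 - 363*1/2137 = -2374/607 - 363/2137 = -5293579/1297159 ≈ -4.0809)
C = 2/37 ≈ 0.054054
C - X = 2/37 - 1*(-5293579/1297159) = 2/37 + 5293579/1297159 = 198456741/47994883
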